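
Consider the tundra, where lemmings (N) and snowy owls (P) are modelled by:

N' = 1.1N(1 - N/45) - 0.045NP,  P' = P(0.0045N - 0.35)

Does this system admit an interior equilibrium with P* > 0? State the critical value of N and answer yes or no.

The predator equation gives dP/dt > 0 only when N > 0.35/0.0045 = 77.8.
Without the predator, N → K = 45. Since 45 < 77.8, the predator cannot invade.

Threshold N = 77.8; K < 77.8, so no, the predator goes extinct.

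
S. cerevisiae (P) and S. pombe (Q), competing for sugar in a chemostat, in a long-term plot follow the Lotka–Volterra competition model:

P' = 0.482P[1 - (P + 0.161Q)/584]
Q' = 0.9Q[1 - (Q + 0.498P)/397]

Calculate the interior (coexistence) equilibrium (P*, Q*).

P* ≈ 565, Q* ≈ 115

Setting both brackets to zero gives the nullclines P + 0.161Q = 584 and 0.498P + Q = 397.
Substituting Q = 397 - 0.498P into the first: P(1 - 0.161·0.498) = 584 - 0.161·397.
So P* = 520/0.92 = 565, and then Q* = 397 - 0.498·565 = 115.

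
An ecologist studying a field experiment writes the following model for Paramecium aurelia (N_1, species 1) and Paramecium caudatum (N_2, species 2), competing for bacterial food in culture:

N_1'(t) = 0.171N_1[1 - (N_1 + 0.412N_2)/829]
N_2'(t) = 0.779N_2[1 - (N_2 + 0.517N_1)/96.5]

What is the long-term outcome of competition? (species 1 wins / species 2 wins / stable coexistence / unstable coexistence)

Compare the nullcline intercepts: K1/α12 = 829/0.412 = 2010 > K2 = 96.5; K2/α21 = 96.5/0.517 = 187 < K1 = 829.
Since the inequalities point opposite ways, species 1 can invade but species 2 cannot.

species 1 excludes species 2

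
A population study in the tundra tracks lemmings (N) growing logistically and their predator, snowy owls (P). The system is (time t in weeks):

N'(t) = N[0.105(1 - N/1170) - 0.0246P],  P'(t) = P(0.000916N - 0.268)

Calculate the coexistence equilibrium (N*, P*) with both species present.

N* ≈ 293, P* ≈ 3.2

From dP/dt = 0 with P > 0: 0.000916N* = 0.268, so N* = 293.
Substitute into dN/dt = 0: 0.105(1 - 293/1170) = 0.0246P*.
The bracket is 0.75, giving P* = 0.0787/0.0246 = 3.2.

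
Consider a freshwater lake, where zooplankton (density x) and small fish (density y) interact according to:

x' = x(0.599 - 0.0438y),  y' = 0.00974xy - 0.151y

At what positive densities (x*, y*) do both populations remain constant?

x* ≈ 15.5, y* ≈ 13.7

Set dy/dt = 0 with y > 0: 0.00974x - 0.151 = 0, so x* = 0.151/0.00974 = 15.5.
Set dx/dt = 0 with x > 0: 0.599 - 0.0438y = 0, so y* = 0.599/0.0438 = 13.7.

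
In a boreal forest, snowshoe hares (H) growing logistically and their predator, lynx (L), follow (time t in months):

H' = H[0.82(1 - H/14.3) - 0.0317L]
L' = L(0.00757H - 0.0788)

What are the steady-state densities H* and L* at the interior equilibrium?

From dL/dt = 0 with L > 0: 0.00757H* = 0.0788, so H* = 10.4.
Substitute into dH/dt = 0: 0.82(1 - 10.4/14.3) = 0.0317L*.
The bracket is 0.272, giving L* = 0.223/0.0317 = 7.04.

H* ≈ 10.4, L* ≈ 7.04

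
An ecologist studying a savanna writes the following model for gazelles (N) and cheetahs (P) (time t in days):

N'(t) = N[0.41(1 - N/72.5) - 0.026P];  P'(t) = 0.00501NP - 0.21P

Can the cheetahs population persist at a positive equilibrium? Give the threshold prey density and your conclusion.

The predator equation gives dP/dt > 0 only when N > 0.21/0.00501 = 41.9.
Without the predator, N → K = 72.5. Since 72.5 > 41.9, the predator can invade and persist.

Threshold N = 41.9; K > 41.9, so yes, the predator persists.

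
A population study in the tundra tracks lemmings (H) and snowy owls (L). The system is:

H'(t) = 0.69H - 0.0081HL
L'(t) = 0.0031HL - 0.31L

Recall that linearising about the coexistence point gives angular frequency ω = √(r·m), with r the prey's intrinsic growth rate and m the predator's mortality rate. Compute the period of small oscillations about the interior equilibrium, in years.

Here r = 0.69 and m = 0.31, so r·m = 0.214.
ω = √0.214 = 0.462 per year, hence T = 2π/ω ≈ 13.6 years.

T ≈ 13.6 years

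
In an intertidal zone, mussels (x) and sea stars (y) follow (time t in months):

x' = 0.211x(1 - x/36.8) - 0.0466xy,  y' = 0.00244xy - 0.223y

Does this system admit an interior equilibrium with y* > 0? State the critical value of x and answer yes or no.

The predator equation gives dy/dt > 0 only when x > 0.223/0.00244 = 91.4.
Without the predator, x → K = 36.8. Since 36.8 < 91.4, the predator cannot invade.

Threshold x = 91.4; K < 91.4, so no, the predator goes extinct.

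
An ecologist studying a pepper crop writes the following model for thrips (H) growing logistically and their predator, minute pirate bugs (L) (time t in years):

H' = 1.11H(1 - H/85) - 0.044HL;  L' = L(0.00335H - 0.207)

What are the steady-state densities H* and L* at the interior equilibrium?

H* ≈ 61.8, L* ≈ 6.89

From dL/dt = 0 with L > 0: 0.00335H* = 0.207, so H* = 61.8.
Substitute into dH/dt = 0: 1.11(1 - 61.8/85) = 0.044L*.
The bracket is 0.273, giving L* = 0.303/0.044 = 6.89.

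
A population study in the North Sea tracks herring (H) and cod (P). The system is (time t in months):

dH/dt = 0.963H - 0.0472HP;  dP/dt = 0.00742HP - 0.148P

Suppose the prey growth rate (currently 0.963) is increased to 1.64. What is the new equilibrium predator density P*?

At the interior fixed point, setting dH/dt = 0 with H > 0 fixes P* = (prey growth rate)/(HP coefficient) — independent of the other coefficients.
With the change, P* = 1.64/0.0472 = 34.7; it rises from 20.4.

P* ≈ 34.7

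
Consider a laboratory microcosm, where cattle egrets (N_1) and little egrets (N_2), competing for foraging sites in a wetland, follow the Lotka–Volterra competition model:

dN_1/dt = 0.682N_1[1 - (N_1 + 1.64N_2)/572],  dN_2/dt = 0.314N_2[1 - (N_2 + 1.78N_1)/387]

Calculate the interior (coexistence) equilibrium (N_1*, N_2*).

Setting both brackets to zero gives the nullclines N_1 + 1.64N_2 = 572 and 1.78N_1 + N_2 = 387.
Substituting N_2 = 387 - 1.78N_1 into the first: N_1(1 - 1.64·1.78) = 572 - 1.64·387.
So N_1* = -62.7/-1.92 = 32.7, and then N_2* = 387 - 1.78·32.7 = 329.

N_1* ≈ 32.7, N_2* ≈ 329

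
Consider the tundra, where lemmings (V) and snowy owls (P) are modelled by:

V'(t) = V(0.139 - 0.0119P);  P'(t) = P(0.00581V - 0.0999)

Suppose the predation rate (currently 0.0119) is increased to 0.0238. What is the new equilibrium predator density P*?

P* ≈ 5.84

At the interior fixed point, setting dV/dt = 0 with V > 0 fixes P* = (prey growth rate)/(VP coefficient) — independent of the other coefficients.
With the change, P* = 0.139/0.0238 = 5.84; it falls from 11.7.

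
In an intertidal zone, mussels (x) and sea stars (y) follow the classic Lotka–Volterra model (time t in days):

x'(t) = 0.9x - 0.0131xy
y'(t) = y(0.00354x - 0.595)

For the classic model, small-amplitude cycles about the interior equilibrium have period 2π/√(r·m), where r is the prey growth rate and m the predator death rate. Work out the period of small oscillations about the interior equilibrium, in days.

Here r = 0.9 and m = 0.595, so r·m = 0.535.
ω = √0.535 = 0.732 per day, hence T = 2π/ω ≈ 8.59 days.

T ≈ 8.59 days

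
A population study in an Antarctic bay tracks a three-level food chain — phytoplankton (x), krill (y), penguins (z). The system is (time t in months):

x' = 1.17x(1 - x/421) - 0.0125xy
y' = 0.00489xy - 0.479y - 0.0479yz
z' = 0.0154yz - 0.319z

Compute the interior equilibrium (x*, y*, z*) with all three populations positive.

From dz/dt = 0: 0.0154y* = 0.319, so y* = 20.7.
From dx/dt = 0: 1.17(1 - x*/421) = 0.0125·20.7, giving x* = 421·(1 - 0.221) = 328.
From dy/dt = 0: 0.00489·328 - 0.479 = 0.0479z*, so z* = 1.12/0.0479 = 23.5.

x* ≈ 328, y* ≈ 20.7, z* ≈ 23.5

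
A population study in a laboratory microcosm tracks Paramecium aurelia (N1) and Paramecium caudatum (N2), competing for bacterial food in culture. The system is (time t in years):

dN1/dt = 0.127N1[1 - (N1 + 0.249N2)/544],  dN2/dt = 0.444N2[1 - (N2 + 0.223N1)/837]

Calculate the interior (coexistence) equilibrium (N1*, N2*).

N1* ≈ 355, N2* ≈ 758

Setting both brackets to zero gives the nullclines N1 + 0.249N2 = 544 and 0.223N1 + N2 = 837.
Substituting N2 = 837 - 0.223N1 into the first: N1(1 - 0.249·0.223) = 544 - 0.249·837.
So N1* = 336/0.944 = 355, and then N2* = 837 - 0.223·355 = 758.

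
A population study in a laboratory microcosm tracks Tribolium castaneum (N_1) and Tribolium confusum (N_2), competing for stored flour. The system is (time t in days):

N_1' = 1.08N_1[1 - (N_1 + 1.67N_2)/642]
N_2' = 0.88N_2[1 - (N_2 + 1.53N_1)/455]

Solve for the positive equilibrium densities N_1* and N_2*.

N_1* ≈ 75.8, N_2* ≈ 339

Setting both brackets to zero gives the nullclines N_1 + 1.67N_2 = 642 and 1.53N_1 + N_2 = 455.
Substituting N_2 = 455 - 1.53N_1 into the first: N_1(1 - 1.67·1.53) = 642 - 1.67·455.
So N_1* = -118/-1.56 = 75.8, and then N_2* = 455 - 1.53·75.8 = 339.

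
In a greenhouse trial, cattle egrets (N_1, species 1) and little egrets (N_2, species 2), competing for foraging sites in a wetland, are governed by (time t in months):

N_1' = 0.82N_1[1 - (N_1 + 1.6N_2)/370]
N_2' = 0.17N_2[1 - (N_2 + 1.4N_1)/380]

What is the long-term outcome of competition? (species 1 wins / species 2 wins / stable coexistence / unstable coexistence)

Compare the nullcline intercepts: K1/α12 = 370/1.6 = 231 < K2 = 380; K2/α21 = 380/1.4 = 271 < K1 = 370.
Since both are reversed, neither can invade when rare; the interior point is a saddle.

unstable coexistence (outcome depends on initial conditions)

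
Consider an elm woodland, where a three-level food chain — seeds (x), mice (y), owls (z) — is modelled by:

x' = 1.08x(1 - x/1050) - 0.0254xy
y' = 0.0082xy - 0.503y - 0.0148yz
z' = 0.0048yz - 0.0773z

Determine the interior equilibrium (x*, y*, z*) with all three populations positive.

From dz/dt = 0: 0.0048y* = 0.0773, so y* = 16.1.
From dx/dt = 0: 1.08(1 - x*/1050) = 0.0254·16.1, giving x* = 1050·(1 - 0.379) = 652.
From dy/dt = 0: 0.0082·652 - 0.503 = 0.0148z*, so z* = 4.85/0.0148 = 327.

x* ≈ 652, y* ≈ 16.1, z* ≈ 327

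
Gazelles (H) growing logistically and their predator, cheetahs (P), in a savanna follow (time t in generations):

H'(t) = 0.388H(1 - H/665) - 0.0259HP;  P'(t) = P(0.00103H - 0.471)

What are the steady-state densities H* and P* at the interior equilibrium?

H* ≈ 457, P* ≈ 4.68

From dP/dt = 0 with P > 0: 0.00103H* = 0.471, so H* = 457.
Substitute into dH/dt = 0: 0.388(1 - 457/665) = 0.0259P*.
The bracket is 0.312, giving P* = 0.121/0.0259 = 4.68.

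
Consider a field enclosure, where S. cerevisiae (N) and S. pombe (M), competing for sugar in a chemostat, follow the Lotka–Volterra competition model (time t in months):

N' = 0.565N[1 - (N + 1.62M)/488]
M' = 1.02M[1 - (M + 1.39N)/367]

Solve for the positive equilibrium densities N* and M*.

Setting both brackets to zero gives the nullclines N + 1.62M = 488 and 1.39N + M = 367.
Substituting M = 367 - 1.39N into the first: N(1 - 1.62·1.39) = 488 - 1.62·367.
So N* = -107/-1.25 = 85.1, and then M* = 367 - 1.39·85.1 = 249.

N* ≈ 85.1, M* ≈ 249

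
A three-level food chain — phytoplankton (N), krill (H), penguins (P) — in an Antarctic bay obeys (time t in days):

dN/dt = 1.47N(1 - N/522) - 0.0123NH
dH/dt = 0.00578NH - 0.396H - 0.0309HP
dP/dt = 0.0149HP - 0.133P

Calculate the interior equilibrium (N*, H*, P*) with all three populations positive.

From dP/dt = 0: 0.0149H* = 0.133, so H* = 8.93.
From dN/dt = 0: 1.47(1 - N*/522) = 0.0123·8.93, giving N* = 522·(1 - 0.0747) = 483.
From dH/dt = 0: 0.00578·483 - 0.396 = 0.0309P*, so P* = 2.4/0.0309 = 77.5.

N* ≈ 483, H* ≈ 8.93, P* ≈ 77.5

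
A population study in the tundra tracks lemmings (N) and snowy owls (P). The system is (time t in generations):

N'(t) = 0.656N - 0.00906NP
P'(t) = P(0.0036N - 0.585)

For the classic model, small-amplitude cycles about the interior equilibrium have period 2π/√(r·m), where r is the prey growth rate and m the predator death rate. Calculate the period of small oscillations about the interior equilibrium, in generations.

Here r = 0.656 and m = 0.585, so r·m = 0.384.
ω = √0.384 = 0.619 per generation, hence T = 2π/ω ≈ 10.1 generations.

T ≈ 10.1 generations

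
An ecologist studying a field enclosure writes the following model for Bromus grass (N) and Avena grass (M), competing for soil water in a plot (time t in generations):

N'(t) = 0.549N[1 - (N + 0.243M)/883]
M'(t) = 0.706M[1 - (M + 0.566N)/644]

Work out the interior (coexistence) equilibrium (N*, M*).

Setting both brackets to zero gives the nullclines N + 0.243M = 883 and 0.566N + M = 644.
Substituting M = 644 - 0.566N into the first: N(1 - 0.243·0.566) = 883 - 0.243·644.
So N* = 727/0.862 = 842, and then M* = 644 - 0.566·842 = 167.

N* ≈ 842, M* ≈ 167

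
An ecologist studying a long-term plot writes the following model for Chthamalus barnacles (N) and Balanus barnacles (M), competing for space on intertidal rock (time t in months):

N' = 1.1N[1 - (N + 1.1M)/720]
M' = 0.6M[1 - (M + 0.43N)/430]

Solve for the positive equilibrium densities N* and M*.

N* ≈ 469, M* ≈ 228

Setting both brackets to zero gives the nullclines N + 1.1M = 720 and 0.43N + M = 430.
Substituting M = 430 - 0.43N into the first: N(1 - 1.1·0.43) = 720 - 1.1·430.
So N* = 247/0.527 = 469, and then M* = 430 - 0.43·469 = 228.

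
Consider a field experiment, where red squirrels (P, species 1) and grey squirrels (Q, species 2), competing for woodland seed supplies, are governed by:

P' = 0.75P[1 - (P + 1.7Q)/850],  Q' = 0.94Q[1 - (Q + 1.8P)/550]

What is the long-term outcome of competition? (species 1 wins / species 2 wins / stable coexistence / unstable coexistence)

unstable coexistence (outcome depends on initial conditions)

Compare the nullcline intercepts: K1/α12 = 850/1.7 = 500 < K2 = 550; K2/α21 = 550/1.8 = 306 < K1 = 850.
Since both are reversed, neither can invade when rare; the interior point is a saddle.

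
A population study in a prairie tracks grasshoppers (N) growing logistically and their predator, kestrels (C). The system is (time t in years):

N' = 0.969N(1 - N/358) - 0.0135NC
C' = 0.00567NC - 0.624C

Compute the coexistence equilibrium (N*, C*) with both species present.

From dC/dt = 0 with C > 0: 0.00567N* = 0.624, so N* = 110.
Substitute into dN/dt = 0: 0.969(1 - 110/358) = 0.0135C*.
The bracket is 0.693, giving C* = 0.671/0.0135 = 49.7.

N* ≈ 110, C* ≈ 49.7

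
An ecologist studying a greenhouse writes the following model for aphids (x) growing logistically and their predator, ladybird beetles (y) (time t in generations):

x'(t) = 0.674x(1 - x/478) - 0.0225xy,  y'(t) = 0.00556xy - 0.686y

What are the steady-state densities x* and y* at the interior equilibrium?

From dy/dt = 0 with y > 0: 0.00556x* = 0.686, so x* = 123.
Substitute into dx/dt = 0: 0.674(1 - 123/478) = 0.0225y*.
The bracket is 0.742, giving y* = 0.5/0.0225 = 22.2.

x* ≈ 123, y* ≈ 22.2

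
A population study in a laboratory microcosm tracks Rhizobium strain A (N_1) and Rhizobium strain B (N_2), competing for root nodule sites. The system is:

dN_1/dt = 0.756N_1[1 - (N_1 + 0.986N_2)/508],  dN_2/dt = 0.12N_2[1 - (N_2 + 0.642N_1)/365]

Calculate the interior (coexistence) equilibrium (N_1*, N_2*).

N_1* ≈ 404, N_2* ≈ 106

Setting both brackets to zero gives the nullclines N_1 + 0.986N_2 = 508 and 0.642N_1 + N_2 = 365.
Substituting N_2 = 365 - 0.642N_1 into the first: N_1(1 - 0.986·0.642) = 508 - 0.986·365.
So N_1* = 148/0.367 = 404, and then N_2* = 365 - 0.642·404 = 106.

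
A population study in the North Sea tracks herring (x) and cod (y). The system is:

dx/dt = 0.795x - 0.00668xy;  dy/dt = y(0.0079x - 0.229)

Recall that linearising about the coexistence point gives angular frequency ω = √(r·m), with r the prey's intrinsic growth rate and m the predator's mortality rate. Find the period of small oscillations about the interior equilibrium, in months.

T ≈ 14.7 months

Here r = 0.795 and m = 0.229, so r·m = 0.182.
ω = √0.182 = 0.427 per month, hence T = 2π/ω ≈ 14.7 months.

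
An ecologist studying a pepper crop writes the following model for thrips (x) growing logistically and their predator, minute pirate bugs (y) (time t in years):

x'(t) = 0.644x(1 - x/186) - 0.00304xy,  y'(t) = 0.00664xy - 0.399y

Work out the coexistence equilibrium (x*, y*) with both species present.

From dy/dt = 0 with y > 0: 0.00664x* = 0.399, so x* = 60.1.
Substitute into dx/dt = 0: 0.644(1 - 60.1/186) = 0.00304y*.
The bracket is 0.677, giving y* = 0.436/0.00304 = 143.

x* ≈ 60.1, y* ≈ 143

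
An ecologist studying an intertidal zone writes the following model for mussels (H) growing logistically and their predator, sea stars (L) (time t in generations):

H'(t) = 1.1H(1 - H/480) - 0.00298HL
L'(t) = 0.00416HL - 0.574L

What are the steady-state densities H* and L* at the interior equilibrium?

From dL/dt = 0 with L > 0: 0.00416H* = 0.574, so H* = 138.
Substitute into dH/dt = 0: 1.1(1 - 138/480) = 0.00298L*.
The bracket is 0.713, giving L* = 0.784/0.00298 = 263.

H* ≈ 138, L* ≈ 263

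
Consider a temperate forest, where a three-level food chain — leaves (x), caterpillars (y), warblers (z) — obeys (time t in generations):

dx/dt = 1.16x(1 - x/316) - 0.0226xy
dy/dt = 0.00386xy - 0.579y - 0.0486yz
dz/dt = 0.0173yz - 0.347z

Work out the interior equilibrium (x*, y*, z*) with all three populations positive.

From dz/dt = 0: 0.0173y* = 0.347, so y* = 20.1.
From dx/dt = 0: 1.16(1 - x*/316) = 0.0226·20.1, giving x* = 316·(1 - 0.391) = 193.
From dy/dt = 0: 0.00386·193 - 0.579 = 0.0486z*, so z* = 0.164/0.0486 = 3.38.

x* ≈ 193, y* ≈ 20.1, z* ≈ 3.38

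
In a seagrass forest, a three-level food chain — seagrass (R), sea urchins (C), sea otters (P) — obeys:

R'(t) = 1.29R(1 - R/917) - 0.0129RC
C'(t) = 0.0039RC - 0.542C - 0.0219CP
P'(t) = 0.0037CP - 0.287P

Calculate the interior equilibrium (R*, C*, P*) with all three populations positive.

From dP/dt = 0: 0.0037C* = 0.287, so C* = 77.6.
From dR/dt = 0: 1.29(1 - R*/917) = 0.0129·77.6, giving R* = 917·(1 - 0.776) = 206.
From dC/dt = 0: 0.0039·206 - 0.542 = 0.0219P*, so P* = 0.26/0.0219 = 11.9.

R* ≈ 206, C* ≈ 77.6, P* ≈ 11.9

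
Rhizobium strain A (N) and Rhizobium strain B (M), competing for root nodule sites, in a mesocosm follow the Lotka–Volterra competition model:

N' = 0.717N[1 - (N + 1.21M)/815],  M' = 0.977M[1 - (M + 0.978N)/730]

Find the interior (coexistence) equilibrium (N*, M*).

N* ≈ 372, M* ≈ 366

Setting both brackets to zero gives the nullclines N + 1.21M = 815 and 0.978N + M = 730.
Substituting M = 730 - 0.978N into the first: N(1 - 1.21·0.978) = 815 - 1.21·730.
So N* = -68.3/-0.183 = 372, and then M* = 730 - 0.978·372 = 366.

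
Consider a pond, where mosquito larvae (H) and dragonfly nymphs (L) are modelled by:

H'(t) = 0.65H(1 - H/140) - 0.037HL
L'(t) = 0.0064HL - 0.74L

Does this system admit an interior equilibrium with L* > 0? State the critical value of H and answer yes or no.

The predator equation gives dL/dt > 0 only when H > 0.74/0.0064 = 116.
Without the predator, H → K = 140. Since 140 > 116, the predator can invade and persist.

Threshold H = 116; K > 116, so yes, the predator persists.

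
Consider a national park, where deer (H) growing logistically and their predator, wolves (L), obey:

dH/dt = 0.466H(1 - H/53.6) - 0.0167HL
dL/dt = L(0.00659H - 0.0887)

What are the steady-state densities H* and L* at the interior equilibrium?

From dL/dt = 0 with L > 0: 0.00659H* = 0.0887, so H* = 13.5.
Substitute into dH/dt = 0: 0.466(1 - 13.5/53.6) = 0.0167L*.
The bracket is 0.749, giving L* = 0.349/0.0167 = 20.9.

H* ≈ 13.5, L* ≈ 20.9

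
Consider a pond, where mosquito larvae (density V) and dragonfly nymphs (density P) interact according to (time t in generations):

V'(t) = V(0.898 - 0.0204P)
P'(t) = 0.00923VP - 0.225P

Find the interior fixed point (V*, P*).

Set dP/dt = 0 with P > 0: 0.00923V - 0.225 = 0, so V* = 0.225/0.00923 = 24.4.
Set dV/dt = 0 with V > 0: 0.898 - 0.0204P = 0, so P* = 0.898/0.0204 = 44.

V* ≈ 24.4, P* ≈ 44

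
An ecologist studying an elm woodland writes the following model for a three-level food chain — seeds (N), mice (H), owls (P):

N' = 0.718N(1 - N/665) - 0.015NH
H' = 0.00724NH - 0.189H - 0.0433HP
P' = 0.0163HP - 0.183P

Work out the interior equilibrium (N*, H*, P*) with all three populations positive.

From dP/dt = 0: 0.0163H* = 0.183, so H* = 11.2.
From dN/dt = 0: 0.718(1 - N*/665) = 0.015·11.2, giving N* = 665·(1 - 0.235) = 509.
From dH/dt = 0: 0.00724·509 - 0.189 = 0.0433P*, so P* = 3.5/0.0433 = 80.7.

N* ≈ 509, H* ≈ 11.2, P* ≈ 80.7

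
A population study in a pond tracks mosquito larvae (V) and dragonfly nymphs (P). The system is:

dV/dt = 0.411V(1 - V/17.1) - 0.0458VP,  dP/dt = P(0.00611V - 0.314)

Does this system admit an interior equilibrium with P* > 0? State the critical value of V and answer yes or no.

Threshold V = 51.4; K < 51.4, so no, the predator goes extinct.

The predator equation gives dP/dt > 0 only when V > 0.314/0.00611 = 51.4.
Without the predator, V → K = 17.1. Since 17.1 < 51.4, the predator cannot invade.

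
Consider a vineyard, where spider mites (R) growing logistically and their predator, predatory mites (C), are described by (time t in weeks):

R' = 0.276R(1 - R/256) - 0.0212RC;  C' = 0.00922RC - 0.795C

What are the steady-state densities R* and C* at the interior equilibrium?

R* ≈ 86.2, C* ≈ 8.63

From dC/dt = 0 with C > 0: 0.00922R* = 0.795, so R* = 86.2.
Substitute into dR/dt = 0: 0.276(1 - 86.2/256) = 0.0212C*.
The bracket is 0.663, giving C* = 0.183/0.0212 = 8.63.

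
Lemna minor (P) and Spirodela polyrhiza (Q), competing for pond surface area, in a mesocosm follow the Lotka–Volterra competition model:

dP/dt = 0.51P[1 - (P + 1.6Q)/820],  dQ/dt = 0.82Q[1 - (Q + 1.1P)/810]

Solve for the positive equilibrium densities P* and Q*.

P* ≈ 626, Q* ≈ 121

Setting both brackets to zero gives the nullclines P + 1.6Q = 820 and 1.1P + Q = 810.
Substituting Q = 810 - 1.1P into the first: P(1 - 1.6·1.1) = 820 - 1.6·810.
So P* = -476/-0.76 = 626, and then Q* = 810 - 1.1·626 = 121.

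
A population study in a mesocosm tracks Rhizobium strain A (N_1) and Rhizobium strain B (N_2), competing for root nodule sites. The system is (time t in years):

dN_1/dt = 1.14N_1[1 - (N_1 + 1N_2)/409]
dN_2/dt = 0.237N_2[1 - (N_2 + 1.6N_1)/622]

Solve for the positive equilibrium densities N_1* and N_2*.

N_1* ≈ 355, N_2* ≈ 54

Setting both brackets to zero gives the nullclines N_1 + 1N_2 = 409 and 1.6N_1 + N_2 = 622.
Substituting N_2 = 622 - 1.6N_1 into the first: N_1(1 - 1·1.6) = 409 - 1·622.
So N_1* = -213/-0.6 = 355, and then N_2* = 622 - 1.6·355 = 54.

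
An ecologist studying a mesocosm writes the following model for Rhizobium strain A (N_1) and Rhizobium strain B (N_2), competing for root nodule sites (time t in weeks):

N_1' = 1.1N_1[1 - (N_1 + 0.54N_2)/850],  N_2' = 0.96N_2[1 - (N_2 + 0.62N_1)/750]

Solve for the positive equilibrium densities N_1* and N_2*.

N_1* ≈ 669, N_2* ≈ 335

Setting both brackets to zero gives the nullclines N_1 + 0.54N_2 = 850 and 0.62N_1 + N_2 = 750.
Substituting N_2 = 750 - 0.62N_1 into the first: N_1(1 - 0.54·0.62) = 850 - 0.54·750.
So N_1* = 445/0.665 = 669, and then N_2* = 750 - 0.62·669 = 335.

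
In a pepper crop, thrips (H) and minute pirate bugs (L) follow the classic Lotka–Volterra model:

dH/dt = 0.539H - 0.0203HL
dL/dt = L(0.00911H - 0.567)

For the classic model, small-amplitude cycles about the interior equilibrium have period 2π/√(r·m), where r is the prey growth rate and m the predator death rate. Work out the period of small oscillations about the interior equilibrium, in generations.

T ≈ 11.4 generations

Here r = 0.539 and m = 0.567, so r·m = 0.306.
ω = √0.306 = 0.553 per generation, hence T = 2π/ω ≈ 11.4 generations.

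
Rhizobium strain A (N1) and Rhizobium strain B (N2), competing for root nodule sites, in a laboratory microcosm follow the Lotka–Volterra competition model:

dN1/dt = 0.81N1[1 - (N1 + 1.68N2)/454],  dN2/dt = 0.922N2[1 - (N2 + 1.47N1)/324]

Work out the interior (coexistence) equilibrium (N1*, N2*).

Setting both brackets to zero gives the nullclines N1 + 1.68N2 = 454 and 1.47N1 + N2 = 324.
Substituting N2 = 324 - 1.47N1 into the first: N1(1 - 1.68·1.47) = 454 - 1.68·324.
So N1* = -90.3/-1.47 = 61.5, and then N2* = 324 - 1.47·61.5 = 234.

N1* ≈ 61.5, N2* ≈ 234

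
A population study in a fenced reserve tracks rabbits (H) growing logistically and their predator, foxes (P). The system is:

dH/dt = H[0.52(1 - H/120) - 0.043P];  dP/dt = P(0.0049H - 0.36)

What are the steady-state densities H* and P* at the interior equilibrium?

From dP/dt = 0 with P > 0: 0.0049H* = 0.36, so H* = 73.5.
Substitute into dH/dt = 0: 0.52(1 - 73.5/120) = 0.043P*.
The bracket is 0.388, giving P* = 0.202/0.043 = 4.69.

H* ≈ 73.5, P* ≈ 4.69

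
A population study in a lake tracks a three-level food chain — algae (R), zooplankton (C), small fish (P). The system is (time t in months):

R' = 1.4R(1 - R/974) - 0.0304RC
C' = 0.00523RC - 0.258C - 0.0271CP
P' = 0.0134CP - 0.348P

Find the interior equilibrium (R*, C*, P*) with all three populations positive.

From dP/dt = 0: 0.0134C* = 0.348, so C* = 26.
From dR/dt = 0: 1.4(1 - R*/974) = 0.0304·26, giving R* = 974·(1 - 0.564) = 425.
From dC/dt = 0: 0.00523·425 - 0.258 = 0.0271P*, so P* = 1.96/0.0271 = 72.4.

R* ≈ 425, C* ≈ 26, P* ≈ 72.4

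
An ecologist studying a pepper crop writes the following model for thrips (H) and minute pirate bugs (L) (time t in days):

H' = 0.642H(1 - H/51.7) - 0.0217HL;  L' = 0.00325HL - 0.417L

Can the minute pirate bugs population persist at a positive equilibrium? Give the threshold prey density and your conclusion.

Threshold H = 128; K < 128, so no, the predator goes extinct.

The predator equation gives dL/dt > 0 only when H > 0.417/0.00325 = 128.
Without the predator, H → K = 51.7. Since 51.7 < 128, the predator cannot invade.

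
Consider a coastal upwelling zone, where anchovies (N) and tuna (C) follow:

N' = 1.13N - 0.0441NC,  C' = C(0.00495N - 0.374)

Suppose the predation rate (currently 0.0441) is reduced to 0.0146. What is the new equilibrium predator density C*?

At the interior fixed point, setting dN/dt = 0 with N > 0 fixes C* = (prey growth rate)/(NC coefficient) — independent of the other coefficients.
With the change, C* = 1.13/0.0146 = 77.4; it rises from 25.6.

C* ≈ 77.4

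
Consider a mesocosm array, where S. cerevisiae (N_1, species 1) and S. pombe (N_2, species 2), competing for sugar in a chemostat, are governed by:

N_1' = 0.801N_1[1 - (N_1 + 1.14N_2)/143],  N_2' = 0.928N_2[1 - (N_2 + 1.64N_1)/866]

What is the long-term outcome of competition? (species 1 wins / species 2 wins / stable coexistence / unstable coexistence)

Compare the nullcline intercepts: K1/α12 = 143/1.14 = 125 < K2 = 866; K2/α21 = 866/1.64 = 528 > K1 = 143.
Since the inequalities point opposite ways, species 2 can invade but species 1 cannot.

species 2 excludes species 1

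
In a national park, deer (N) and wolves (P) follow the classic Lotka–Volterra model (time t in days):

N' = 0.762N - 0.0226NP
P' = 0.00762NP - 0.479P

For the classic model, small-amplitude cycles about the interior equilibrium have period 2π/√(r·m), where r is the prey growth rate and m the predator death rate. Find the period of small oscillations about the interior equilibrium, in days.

Here r = 0.762 and m = 0.479, so r·m = 0.365.
ω = √0.365 = 0.604 per day, hence T = 2π/ω ≈ 10.4 days.

T ≈ 10.4 days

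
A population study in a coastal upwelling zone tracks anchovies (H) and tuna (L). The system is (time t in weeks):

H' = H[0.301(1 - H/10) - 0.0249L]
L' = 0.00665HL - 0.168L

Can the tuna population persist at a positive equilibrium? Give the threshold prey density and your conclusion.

Threshold H = 25.3; K < 25.3, so no, the predator goes extinct.

The predator equation gives dL/dt > 0 only when H > 0.168/0.00665 = 25.3.
Without the predator, H → K = 10. Since 10 < 25.3, the predator cannot invade.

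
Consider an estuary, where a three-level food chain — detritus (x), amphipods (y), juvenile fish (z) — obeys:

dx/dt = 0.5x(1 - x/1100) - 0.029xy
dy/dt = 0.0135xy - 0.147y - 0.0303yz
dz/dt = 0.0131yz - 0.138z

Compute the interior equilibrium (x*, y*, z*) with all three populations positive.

x* ≈ 428, y* ≈ 10.5, z* ≈ 186

From dz/dt = 0: 0.0131y* = 0.138, so y* = 10.5.
From dx/dt = 0: 0.5(1 - x*/1100) = 0.029·10.5, giving x* = 1100·(1 - 0.611) = 428.
From dy/dt = 0: 0.0135·428 - 0.147 = 0.0303z*, so z* = 5.63/0.0303 = 186.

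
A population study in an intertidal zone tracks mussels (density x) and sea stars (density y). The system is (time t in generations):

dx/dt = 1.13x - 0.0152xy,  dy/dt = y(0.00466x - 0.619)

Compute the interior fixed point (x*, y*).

Set dy/dt = 0 with y > 0: 0.00466x - 0.619 = 0, so x* = 0.619/0.00466 = 133.
Set dx/dt = 0 with x > 0: 1.13 - 0.0152y = 0, so y* = 1.13/0.0152 = 74.3.

x* ≈ 133, y* ≈ 74.3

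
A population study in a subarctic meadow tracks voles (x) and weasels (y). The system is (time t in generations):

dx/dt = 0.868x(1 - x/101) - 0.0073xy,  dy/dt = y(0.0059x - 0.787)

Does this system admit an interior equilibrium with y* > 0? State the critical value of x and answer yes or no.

Threshold x = 133; K < 133, so no, the predator goes extinct.

The predator equation gives dy/dt > 0 only when x > 0.787/0.0059 = 133.
Without the predator, x → K = 101. Since 101 < 133, the predator cannot invade.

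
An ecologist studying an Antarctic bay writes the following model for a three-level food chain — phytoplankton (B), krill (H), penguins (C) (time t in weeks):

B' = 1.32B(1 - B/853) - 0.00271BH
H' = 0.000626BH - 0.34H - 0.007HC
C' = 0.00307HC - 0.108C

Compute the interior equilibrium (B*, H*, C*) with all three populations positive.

From dC/dt = 0: 0.00307H* = 0.108, so H* = 35.2.
From dB/dt = 0: 1.32(1 - B*/853) = 0.00271·35.2, giving B* = 853·(1 - 0.0722) = 791.
From dH/dt = 0: 0.000626·791 - 0.34 = 0.007C*, so C* = 0.155/0.007 = 22.2.

B* ≈ 791, H* ≈ 35.2, C* ≈ 22.2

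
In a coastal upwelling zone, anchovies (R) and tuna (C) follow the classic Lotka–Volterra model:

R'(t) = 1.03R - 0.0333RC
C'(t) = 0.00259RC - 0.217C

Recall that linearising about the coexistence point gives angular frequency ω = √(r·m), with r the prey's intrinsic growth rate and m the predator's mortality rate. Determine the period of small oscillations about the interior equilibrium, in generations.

T ≈ 13.3 generations

Here r = 1.03 and m = 0.217, so r·m = 0.224.
ω = √0.224 = 0.473 per generation, hence T = 2π/ω ≈ 13.3 generations.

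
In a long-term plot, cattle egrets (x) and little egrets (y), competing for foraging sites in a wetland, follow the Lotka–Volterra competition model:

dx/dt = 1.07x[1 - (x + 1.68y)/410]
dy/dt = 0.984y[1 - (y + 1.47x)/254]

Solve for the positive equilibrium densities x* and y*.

Setting both brackets to zero gives the nullclines x + 1.68y = 410 and 1.47x + y = 254.
Substituting y = 254 - 1.47x into the first: x(1 - 1.68·1.47) = 410 - 1.68·254.
So x* = -16.7/-1.47 = 11.4, and then y* = 254 - 1.47·11.4 = 237.

x* ≈ 11.4, y* ≈ 237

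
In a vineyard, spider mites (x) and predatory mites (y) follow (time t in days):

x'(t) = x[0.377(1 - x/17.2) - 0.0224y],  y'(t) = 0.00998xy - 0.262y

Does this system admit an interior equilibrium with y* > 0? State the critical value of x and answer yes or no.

The predator equation gives dy/dt > 0 only when x > 0.262/0.00998 = 26.3.
Without the predator, x → K = 17.2. Since 17.2 < 26.3, the predator cannot invade.

Threshold x = 26.3; K < 26.3, so no, the predator goes extinct.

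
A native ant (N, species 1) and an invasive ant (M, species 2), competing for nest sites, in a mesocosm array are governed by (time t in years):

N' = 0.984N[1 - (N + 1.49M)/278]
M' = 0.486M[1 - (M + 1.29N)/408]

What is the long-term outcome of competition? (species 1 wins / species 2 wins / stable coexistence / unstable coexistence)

Compare the nullcline intercepts: K1/α12 = 278/1.49 = 187 < K2 = 408; K2/α21 = 408/1.29 = 316 > K1 = 278.
Since the inequalities point opposite ways, species 2 can invade but species 1 cannot.

species 2 excludes species 1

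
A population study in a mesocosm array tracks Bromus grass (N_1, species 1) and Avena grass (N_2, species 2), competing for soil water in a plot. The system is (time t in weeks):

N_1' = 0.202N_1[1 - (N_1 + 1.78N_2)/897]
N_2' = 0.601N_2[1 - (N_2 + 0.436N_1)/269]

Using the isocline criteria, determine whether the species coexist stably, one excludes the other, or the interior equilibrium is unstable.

species 1 excludes species 2

Compare the nullcline intercepts: K1/α12 = 897/1.78 = 504 > K2 = 269; K2/α21 = 269/0.436 = 617 < K1 = 897.
Since the inequalities point opposite ways, species 1 can invade but species 2 cannot.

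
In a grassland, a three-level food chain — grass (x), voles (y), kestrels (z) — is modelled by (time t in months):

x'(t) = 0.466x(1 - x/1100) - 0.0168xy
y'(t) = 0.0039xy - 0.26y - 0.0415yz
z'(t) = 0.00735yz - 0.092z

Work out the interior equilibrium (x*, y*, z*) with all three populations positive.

From dz/dt = 0: 0.00735y* = 0.092, so y* = 12.5.
From dx/dt = 0: 0.466(1 - x*/1100) = 0.0168·12.5, giving x* = 1100·(1 - 0.451) = 604.
From dy/dt = 0: 0.0039·604 - 0.26 = 0.0415z*, so z* = 2.09/0.0415 = 50.5.

x* ≈ 604, y* ≈ 12.5, z* ≈ 50.5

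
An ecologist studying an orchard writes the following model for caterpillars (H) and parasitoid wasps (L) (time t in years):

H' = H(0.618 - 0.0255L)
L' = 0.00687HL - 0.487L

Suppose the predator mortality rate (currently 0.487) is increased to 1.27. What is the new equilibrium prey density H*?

H* ≈ 185

At the interior fixed point, setting dL/dt = 0 with L > 0 fixes H* = (predator death rate)/(HL coefficient) — independent of the other coefficients.
With the change, H* = 1.27/0.00687 = 185; it rises from 70.9.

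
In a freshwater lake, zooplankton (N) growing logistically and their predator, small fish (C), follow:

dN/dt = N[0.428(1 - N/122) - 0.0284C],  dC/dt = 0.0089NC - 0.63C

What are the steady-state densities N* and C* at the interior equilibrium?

N* ≈ 70.8, C* ≈ 6.33

From dC/dt = 0 with C > 0: 0.0089N* = 0.63, so N* = 70.8.
Substitute into dN/dt = 0: 0.428(1 - 70.8/122) = 0.0284C*.
The bracket is 0.42, giving C* = 0.18/0.0284 = 6.33.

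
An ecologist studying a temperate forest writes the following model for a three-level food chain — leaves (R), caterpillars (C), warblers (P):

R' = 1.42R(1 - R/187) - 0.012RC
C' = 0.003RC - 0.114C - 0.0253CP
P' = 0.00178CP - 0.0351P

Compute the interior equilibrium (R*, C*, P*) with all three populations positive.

R* ≈ 156, C* ≈ 19.7, P* ≈ 14

From dP/dt = 0: 0.00178C* = 0.0351, so C* = 19.7.
From dR/dt = 0: 1.42(1 - R*/187) = 0.012·19.7, giving R* = 187·(1 - 0.167) = 156.
From dC/dt = 0: 0.003·156 - 0.114 = 0.0253P*, so P* = 0.354/0.0253 = 14.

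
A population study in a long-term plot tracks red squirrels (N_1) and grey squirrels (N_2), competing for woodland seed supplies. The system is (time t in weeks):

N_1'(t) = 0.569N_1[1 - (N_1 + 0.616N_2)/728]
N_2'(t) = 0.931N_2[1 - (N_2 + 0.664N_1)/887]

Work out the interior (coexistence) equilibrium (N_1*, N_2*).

Setting both brackets to zero gives the nullclines N_1 + 0.616N_2 = 728 and 0.664N_1 + N_2 = 887.
Substituting N_2 = 887 - 0.664N_1 into the first: N_1(1 - 0.616·0.664) = 728 - 0.616·887.
So N_1* = 182/0.591 = 307, and then N_2* = 887 - 0.664·307 = 683.

N_1* ≈ 307, N_2* ≈ 683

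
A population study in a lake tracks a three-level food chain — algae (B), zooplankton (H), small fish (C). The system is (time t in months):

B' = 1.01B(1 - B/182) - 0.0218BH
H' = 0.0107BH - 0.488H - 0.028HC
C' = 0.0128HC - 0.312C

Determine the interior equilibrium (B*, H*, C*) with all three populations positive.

From dC/dt = 0: 0.0128H* = 0.312, so H* = 24.4.
From dB/dt = 0: 1.01(1 - B*/182) = 0.0218·24.4, giving B* = 182·(1 - 0.526) = 86.2.
From dH/dt = 0: 0.0107·86.2 - 0.488 = 0.028C*, so C* = 0.435/0.028 = 15.5.

B* ≈ 86.2, H* ≈ 24.4, C* ≈ 15.5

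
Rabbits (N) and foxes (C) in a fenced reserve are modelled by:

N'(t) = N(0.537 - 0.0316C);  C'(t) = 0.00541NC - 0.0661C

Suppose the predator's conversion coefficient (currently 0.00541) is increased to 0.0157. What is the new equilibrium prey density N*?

At the interior fixed point, setting dC/dt = 0 with C > 0 fixes N* = (predator death rate)/(NC coefficient) — independent of the other coefficients.
With the change, N* = 0.0661/0.0157 = 4.21; it falls from 12.2.

N* ≈ 4.21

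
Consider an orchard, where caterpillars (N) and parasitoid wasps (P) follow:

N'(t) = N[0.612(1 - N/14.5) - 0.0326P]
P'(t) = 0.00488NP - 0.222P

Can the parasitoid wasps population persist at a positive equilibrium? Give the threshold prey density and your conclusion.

Threshold N = 45.5; K < 45.5, so no, the predator goes extinct.

The predator equation gives dP/dt > 0 only when N > 0.222/0.00488 = 45.5.
Without the predator, N → K = 14.5. Since 14.5 < 45.5, the predator cannot invade.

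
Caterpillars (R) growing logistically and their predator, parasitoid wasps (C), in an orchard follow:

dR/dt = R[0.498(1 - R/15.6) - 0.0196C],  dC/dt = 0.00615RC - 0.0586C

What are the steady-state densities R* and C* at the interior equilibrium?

From dC/dt = 0 with C > 0: 0.00615R* = 0.0586, so R* = 9.53.
Substitute into dR/dt = 0: 0.498(1 - 9.53/15.6) = 0.0196C*.
The bracket is 0.389, giving C* = 0.194/0.0196 = 9.89.

R* ≈ 9.53, C* ≈ 9.89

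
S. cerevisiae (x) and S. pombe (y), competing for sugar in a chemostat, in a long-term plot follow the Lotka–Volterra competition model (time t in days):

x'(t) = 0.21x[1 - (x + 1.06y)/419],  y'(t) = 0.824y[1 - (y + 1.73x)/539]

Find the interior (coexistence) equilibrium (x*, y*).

x* ≈ 183, y* ≈ 223

Setting both brackets to zero gives the nullclines x + 1.06y = 419 and 1.73x + y = 539.
Substituting y = 539 - 1.73x into the first: x(1 - 1.06·1.73) = 419 - 1.06·539.
So x* = -152/-0.834 = 183, and then y* = 539 - 1.73·183 = 223.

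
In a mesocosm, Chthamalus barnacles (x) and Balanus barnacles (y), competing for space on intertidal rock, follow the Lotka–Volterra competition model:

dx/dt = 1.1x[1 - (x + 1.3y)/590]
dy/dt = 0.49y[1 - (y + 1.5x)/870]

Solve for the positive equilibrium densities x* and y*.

x* ≈ 569, y* ≈ 15.8

Setting both brackets to zero gives the nullclines x + 1.3y = 590 and 1.5x + y = 870.
Substituting y = 870 - 1.5x into the first: x(1 - 1.3·1.5) = 590 - 1.3·870.
So x* = -541/-0.95 = 569, and then y* = 870 - 1.5·569 = 15.8.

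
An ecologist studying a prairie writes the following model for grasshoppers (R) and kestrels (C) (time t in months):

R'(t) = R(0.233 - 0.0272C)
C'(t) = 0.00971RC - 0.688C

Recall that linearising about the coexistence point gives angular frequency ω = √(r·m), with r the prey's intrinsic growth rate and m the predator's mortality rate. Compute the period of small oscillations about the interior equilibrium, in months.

Here r = 0.233 and m = 0.688, so r·m = 0.16.
ω = √0.16 = 0.4 per month, hence T = 2π/ω ≈ 15.7 months.

T ≈ 15.7 months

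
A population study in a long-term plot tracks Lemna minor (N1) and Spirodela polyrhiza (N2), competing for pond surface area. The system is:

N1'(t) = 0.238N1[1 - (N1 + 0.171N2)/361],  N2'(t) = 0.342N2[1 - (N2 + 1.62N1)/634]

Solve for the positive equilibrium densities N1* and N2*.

N1* ≈ 349, N2* ≈ 68

Setting both brackets to zero gives the nullclines N1 + 0.171N2 = 361 and 1.62N1 + N2 = 634.
Substituting N2 = 634 - 1.62N1 into the first: N1(1 - 0.171·1.62) = 361 - 0.171·634.
So N1* = 253/0.723 = 349, and then N2* = 634 - 1.62·349 = 68.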